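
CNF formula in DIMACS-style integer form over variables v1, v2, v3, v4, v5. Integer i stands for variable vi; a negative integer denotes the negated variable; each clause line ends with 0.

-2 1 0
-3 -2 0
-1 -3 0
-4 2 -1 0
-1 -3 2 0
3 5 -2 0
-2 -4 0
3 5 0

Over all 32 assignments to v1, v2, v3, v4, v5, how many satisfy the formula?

Split on v2, then v3.
  v2=1, v3=1: a clause becomes empty — 0.
  v2=1, v3=0: remaining (v1,v4,v5) ∈ {(1,0,1)} — 1.
  v2=0, v3=1: remaining (v1,v4,v5) ∈ {(0,0,0); (0,0,1); (0,1,0); (0,1,1)} — 4.
  v2=0, v3=0: remaining (v1,v4,v5) ∈ {(0,0,1); (0,1,1); (1,0,1)} — 3.
Total: 0 + 1 + 4 + 3 = 8.

8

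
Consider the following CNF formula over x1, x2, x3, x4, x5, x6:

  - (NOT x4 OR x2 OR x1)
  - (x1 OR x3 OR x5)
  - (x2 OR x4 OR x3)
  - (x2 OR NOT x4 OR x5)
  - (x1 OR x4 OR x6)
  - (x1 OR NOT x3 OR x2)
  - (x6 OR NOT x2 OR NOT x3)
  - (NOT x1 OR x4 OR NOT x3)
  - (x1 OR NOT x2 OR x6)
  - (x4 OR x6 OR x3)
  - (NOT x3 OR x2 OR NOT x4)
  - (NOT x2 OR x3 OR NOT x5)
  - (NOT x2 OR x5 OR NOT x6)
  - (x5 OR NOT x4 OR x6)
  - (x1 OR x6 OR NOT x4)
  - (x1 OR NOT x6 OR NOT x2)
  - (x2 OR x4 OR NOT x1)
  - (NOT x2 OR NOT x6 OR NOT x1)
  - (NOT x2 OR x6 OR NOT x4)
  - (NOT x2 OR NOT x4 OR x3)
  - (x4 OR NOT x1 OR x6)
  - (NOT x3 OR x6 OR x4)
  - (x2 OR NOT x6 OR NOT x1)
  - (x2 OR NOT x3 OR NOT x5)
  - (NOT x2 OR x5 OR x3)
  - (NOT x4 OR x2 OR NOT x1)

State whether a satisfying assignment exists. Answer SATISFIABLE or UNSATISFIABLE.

UNSATISFIABLE

x2 = True:
  x6 = True:
    propagation gives x5=True, x3=True, x1=True; an empty clause results — contradiction.
  x6 = False:
    propagation gives x3=False, x1=True, x4=True; an empty clause results — contradiction.
x2 = False:
  x4 = True:
    propagation gives x1=True; an empty clause results — contradiction.
  x4 = False:
    propagation gives x3=True, x1=True; an empty clause results — contradiction.
Every branch closes, so no satisfying assignment exists.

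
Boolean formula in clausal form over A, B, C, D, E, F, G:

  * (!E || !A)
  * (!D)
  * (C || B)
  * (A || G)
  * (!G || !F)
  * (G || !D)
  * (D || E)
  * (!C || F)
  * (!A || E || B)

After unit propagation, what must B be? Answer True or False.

True

(!D) is a unit clause: D = False.
In (D || E), D is now false; E must hold, so E = True.
In (!E || !A), !E is now false; !A must hold, so A = False.
(G || A) with A = False leaves only G, so G = True.
From (!G || !F) and G = True: F = False.
From (F || !C) and F = False: C = False.
(B || C): since C = False, the clause reduces to (B). B = True.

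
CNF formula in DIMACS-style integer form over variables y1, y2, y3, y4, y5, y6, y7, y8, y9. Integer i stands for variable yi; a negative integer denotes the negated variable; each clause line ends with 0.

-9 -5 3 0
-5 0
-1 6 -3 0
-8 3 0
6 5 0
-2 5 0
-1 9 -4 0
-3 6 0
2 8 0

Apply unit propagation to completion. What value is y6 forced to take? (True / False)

(~y5) is a unit clause: y5 = False.
In (y5 | y6), y5 is now false; y6 must hold, so y6 = True.

True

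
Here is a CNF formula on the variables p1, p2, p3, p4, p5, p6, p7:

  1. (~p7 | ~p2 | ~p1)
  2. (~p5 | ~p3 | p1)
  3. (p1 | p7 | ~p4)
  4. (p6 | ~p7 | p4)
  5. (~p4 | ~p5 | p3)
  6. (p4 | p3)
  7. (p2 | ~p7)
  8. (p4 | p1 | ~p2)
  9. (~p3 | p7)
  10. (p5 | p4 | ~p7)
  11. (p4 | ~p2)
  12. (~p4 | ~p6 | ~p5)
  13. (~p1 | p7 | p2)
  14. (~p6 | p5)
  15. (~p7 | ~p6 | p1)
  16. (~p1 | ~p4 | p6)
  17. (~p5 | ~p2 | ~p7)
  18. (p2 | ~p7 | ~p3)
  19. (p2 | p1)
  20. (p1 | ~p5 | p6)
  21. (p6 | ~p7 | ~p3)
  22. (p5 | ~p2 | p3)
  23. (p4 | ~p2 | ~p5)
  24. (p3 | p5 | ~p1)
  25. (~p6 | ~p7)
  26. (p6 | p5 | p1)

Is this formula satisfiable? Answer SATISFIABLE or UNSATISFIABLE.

p7 = True:
  propagation gives p2=True, p1=False, p4=True, p6=False; an empty clause results — contradiction.
p7 = False:
  propagation gives p3=False, p4=True, p1=True, p5=False; an empty clause results — contradiction.
Every branch closes, so no satisfying assignment exists.

UNSATISFIABLE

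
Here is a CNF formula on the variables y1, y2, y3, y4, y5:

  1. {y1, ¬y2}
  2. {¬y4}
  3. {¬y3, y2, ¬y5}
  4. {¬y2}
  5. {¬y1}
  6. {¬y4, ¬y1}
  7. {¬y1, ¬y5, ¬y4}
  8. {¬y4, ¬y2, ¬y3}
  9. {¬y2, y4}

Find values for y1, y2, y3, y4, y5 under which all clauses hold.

y1=0  y2=0  y3=1  y4=0  y5=0

The clause (¬y4) is unit: y4 must be False.
The clause (¬y2) is unit: y2 must be False.
Unit propagation: (¬y1) forces y1 = False.
Pure literal: y5 appears only negated; assign y5 = False.
y3 is now unconstrained; take y3 = True.
Every clause has at least one true literal under this assignment.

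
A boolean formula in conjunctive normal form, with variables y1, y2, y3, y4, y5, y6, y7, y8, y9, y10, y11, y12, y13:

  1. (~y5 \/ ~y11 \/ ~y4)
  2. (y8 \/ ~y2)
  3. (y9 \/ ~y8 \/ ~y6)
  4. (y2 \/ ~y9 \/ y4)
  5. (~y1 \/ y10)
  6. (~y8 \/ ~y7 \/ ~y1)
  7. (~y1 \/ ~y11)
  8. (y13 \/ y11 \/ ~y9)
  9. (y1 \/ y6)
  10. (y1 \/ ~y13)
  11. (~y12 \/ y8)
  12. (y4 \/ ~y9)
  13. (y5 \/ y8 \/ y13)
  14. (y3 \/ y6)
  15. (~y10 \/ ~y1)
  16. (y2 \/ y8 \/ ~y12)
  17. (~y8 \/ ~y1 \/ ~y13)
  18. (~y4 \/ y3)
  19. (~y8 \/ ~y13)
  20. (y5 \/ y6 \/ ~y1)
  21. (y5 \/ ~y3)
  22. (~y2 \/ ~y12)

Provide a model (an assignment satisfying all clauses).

y7 occurs only negated in the remaining clauses — set y7 = False.
Pure literal: y12 appears only negated; assign y12 = False.
Branch on y1: take y1 = False.
  then y6 is forced to True.
  then y13 is forced to False.
The remaining clauses are satisfied by y2 = False, y3 = True, y4 = False, y5 = True, y8 = False, y9 = False, y10 = False, y11 = False.
Every clause has at least one true literal under this assignment.

y1=F, y2=F, y3=T, y4=F, y5=T, y6=T, y7=F, y8=F, y9=F, y10=F, y11=F, y12=F, y13=F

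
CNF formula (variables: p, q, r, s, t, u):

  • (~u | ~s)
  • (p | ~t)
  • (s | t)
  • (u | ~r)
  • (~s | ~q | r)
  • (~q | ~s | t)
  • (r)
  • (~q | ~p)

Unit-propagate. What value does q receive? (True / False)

False

Unit clause (r) sets r = True.
In (~r | u), ~r is now false; u must hold, so u = True.
(~s | ~u) with u = True leaves only ~s, so s = False.
In (t | s), s is now false; t must hold, so t = True.
From (~t | p) and t = True: p = True.
(~q | ~p): since p = True, the clause reduces to (~q). q = False.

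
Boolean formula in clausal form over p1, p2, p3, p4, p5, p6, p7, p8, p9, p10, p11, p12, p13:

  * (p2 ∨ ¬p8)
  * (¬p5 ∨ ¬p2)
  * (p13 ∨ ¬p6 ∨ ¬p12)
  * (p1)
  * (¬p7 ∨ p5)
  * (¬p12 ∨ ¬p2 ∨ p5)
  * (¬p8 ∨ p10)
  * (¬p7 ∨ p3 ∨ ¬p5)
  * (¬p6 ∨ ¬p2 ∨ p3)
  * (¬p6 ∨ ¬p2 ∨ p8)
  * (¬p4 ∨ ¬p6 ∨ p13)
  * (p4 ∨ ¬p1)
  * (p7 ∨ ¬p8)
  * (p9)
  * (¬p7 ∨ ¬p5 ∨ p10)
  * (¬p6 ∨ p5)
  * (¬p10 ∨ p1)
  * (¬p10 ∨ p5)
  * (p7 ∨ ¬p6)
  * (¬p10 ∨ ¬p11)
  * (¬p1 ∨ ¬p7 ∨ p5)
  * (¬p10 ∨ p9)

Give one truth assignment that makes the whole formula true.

p1 = True, p2 = False, p3 = True, p4 = True, p5 = True, p6 = False, p7 = False, p8 = False, p9 = True, p10 = False, p11 = True, p12 = False, p13 = True

The clause (p1) is unit: p1 must be True.
(p4) is a unit clause, so p4 = True.
The clause (p9) is unit: p9 must be True.
p3 occurs only positively in the remaining clauses — set p3 = True.
Pure literal: p6 appears only negated; assign p6 = False.
Try p2 = False.
  then p8 is forced to False.
Try p5 = True.
For the remaining variables, p7 = False, p10 = False, p11 = True, p12 = False, p13 = True works.
Every clause has at least one true literal under this assignment.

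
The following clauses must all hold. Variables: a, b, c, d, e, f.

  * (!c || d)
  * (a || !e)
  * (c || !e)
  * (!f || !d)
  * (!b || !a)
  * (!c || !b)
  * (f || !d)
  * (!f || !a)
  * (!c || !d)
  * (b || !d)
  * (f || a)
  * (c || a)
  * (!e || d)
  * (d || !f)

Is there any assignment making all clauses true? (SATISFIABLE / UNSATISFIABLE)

SATISFIABLE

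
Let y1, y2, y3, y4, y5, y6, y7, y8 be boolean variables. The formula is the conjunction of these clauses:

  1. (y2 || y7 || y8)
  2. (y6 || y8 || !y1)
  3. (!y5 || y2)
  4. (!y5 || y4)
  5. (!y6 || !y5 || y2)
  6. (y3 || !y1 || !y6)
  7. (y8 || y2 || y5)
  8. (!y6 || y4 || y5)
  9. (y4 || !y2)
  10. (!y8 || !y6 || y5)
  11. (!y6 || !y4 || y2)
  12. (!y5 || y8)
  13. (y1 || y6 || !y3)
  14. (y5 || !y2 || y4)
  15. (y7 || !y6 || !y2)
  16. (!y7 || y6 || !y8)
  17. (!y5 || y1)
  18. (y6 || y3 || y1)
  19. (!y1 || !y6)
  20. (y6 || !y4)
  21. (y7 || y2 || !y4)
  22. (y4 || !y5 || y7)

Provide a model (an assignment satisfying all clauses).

y1=1, y2=0, y3=1, y4=0, y5=0, y6=0, y7=0, y8=1

Set y1 = True and propagate.
  then y6 is forced to False.
  then y8 is forced to True.
  then y7 is forced to False.
  then y4 is forced to False.
  then y5 is forced to False.
  then y2 is forced to False.
y3 is now unconstrained; take y3 = True.
Check each clause:
  1. (y2 || y7 || y8) — y8 is true.
  2. (!y1 || y6 || y8) — y8 is true.
  3. (y2 || !y5) — !y5 is true.
  4. (y4 || !y5) — !y5 is true.
  5. (!y5 || !y6 || y2) — !y6 is true.
  6. (y3 || !y1 || !y6) — !y6 is true.
  7. (y5 || y2 || y8) — y8 is true.
  8. (y4 || !y6 || y5) — !y6 is true.
  9. (y4 || !y2) — !y2 is true.
  10. (y5 || !y6 || !y8) — !y6 is true.
  11. (!y4 || y2 || !y6) — !y6 is true.
  12. (y8 || !y5) — y8 is true.
  13. (y1 || !y3 || y6) — y1 is true.
  14. (!y2 || y4 || y5) — !y2 is true.
  15. (!y6 || !y2 || y7) — !y6 is true.
  16. (y6 || !y7 || !y8) — !y7 is true.
  17. (y1 || !y5) — y1 is true.
  18. (y3 || y6 || y1) — y1 is true.
  19. (!y1 || !y6) — !y6 is true.
  20. (!y4 || y6) — !y4 is true.
  21. (!y4 || y2 || y7) — !y4 is true.
  22. (y4 || y7 || !y5) — !y5 is true.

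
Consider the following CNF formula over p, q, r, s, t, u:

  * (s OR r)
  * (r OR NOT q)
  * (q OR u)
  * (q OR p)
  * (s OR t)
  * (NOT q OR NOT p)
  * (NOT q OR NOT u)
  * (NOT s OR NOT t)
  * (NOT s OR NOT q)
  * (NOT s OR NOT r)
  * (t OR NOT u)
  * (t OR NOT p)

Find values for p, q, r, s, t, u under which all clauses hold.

p = True, q = False, r = True, s = False, t = True, u = True

Branch on p: take p = True.
  then q is forced to False.
  then u is forced to True.
  then t is forced to True.
  then s is forced to False.
  then r is forced to True.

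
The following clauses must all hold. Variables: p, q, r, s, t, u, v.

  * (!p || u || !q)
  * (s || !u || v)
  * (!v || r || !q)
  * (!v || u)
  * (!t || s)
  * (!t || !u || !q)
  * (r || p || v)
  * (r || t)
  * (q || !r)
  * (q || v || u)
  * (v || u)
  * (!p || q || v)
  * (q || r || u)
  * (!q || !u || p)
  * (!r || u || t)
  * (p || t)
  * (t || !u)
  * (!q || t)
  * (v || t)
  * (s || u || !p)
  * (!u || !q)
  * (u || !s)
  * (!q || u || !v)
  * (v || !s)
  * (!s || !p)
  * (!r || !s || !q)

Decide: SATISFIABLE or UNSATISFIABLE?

Set p = False and propagate.
  then t is forced to True.
  then s is forced to True.
  then u is forced to True.
  then q is forced to False.
  then r is forced to False.
  then v is forced to True.
Every clause has at least one true literal under this assignment.
So p=F, q=F, r=F, s=T, t=T, u=T, v=T is a satisfying assignment.

SATISFIABLE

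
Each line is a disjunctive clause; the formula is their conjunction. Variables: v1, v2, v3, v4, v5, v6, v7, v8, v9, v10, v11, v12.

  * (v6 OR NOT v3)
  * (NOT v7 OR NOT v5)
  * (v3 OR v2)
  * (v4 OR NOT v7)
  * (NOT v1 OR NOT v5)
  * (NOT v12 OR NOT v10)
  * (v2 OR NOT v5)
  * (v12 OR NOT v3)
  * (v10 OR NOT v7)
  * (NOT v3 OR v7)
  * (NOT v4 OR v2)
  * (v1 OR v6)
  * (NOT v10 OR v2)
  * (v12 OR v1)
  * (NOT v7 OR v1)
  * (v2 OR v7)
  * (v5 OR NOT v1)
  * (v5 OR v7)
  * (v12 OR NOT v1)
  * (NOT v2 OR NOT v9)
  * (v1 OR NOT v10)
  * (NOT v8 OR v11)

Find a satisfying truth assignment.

v1=F, v2=T, v3=F, v4=T, v5=T, v6=T, v7=F, v8=T, v9=F, v10=F, v11=T, v12=T

v6 occurs only positively in the remaining clauses — set v6 = True.
v9 occurs only negated in the remaining clauses — set v9 = False.
Branch on v1: take v1 = False.
  then v12 is forced to True.
  then v10 is forced to False.
  then v7 is forced to False.
  then v3 is forced to False.
  then v2 is forced to True.
  then v5 is forced to True.
Branch on v8: take v8 = True.
  then v11 is forced to True.
v4 is now unconstrained; take v4 = True.
Every clause has at least one true literal under this assignment.
Check each clause:
  1. (v6 OR NOT v3) — NOT v3 is true.
  2. (NOT v7 OR NOT v5) — NOT v7 is true.
  3. (v2 OR v3) — v2 is true.
  4. (NOT v7 OR v4) — NOT v7 is true.
  5. (NOT v5 OR NOT v1) — NOT v1 is true.
  6. (NOT v10 OR NOT v12) — NOT v10 is true.
  7. (v2 OR NOT v5) — v2 is true.
  8. (v12 OR NOT v3) — v12 is true.
  9. (NOT v7 OR v10) — NOT v7 is true.
  10. (NOT v3 OR v7) — NOT v3 is true.
  11. (v2 OR NOT v4) — v2 is true.
  12. (v6 OR v1) — v6 is true.
  13. (v2 OR NOT v10) — v2 is true.
  14. (v1 OR v12) — v12 is true.
  15. (v1 OR NOT v7) — NOT v7 is true.
  16. (v7 OR v2) — v2 is true.
  17. (NOT v1 OR v5) — v5 is true.
  18. (v7 OR v5) — v5 is true.
  19. (v12 OR NOT v1) — v12 is true.
  20. (NOT v2 OR NOT v9) — NOT v9 is true.
  21. (v1 OR NOT v10) — NOT v10 is true.
  22. (NOT v8 OR v11) — v11 is true.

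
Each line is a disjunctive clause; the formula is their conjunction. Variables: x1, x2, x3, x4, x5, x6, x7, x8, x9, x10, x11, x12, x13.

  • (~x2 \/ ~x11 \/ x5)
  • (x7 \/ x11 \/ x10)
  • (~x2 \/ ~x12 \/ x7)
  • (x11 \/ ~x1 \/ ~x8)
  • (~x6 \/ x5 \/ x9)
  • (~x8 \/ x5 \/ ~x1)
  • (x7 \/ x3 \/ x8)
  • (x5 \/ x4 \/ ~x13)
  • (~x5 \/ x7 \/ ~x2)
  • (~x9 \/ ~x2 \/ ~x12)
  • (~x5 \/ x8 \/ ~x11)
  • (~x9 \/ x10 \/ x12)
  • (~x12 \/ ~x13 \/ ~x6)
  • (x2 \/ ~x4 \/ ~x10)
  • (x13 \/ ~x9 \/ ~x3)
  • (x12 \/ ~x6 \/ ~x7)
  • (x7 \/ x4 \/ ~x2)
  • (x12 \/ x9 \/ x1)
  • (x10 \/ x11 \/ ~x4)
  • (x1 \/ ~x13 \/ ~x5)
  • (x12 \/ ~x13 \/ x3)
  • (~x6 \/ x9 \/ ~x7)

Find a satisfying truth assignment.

x1=1, x2=1, x3=1, x4=1, x5=0, x6=0, x7=0, x8=0, x9=0, x10=1, x11=0, x12=0, x13=1

Pure literal: x6 appears only negated; assign x6 = False.
Try x1 = True.
Set x2 = True and propagate.
For the remaining variables, x3 = True, x4 = True, x5 = False, x7 = False, x8 = False, x9 = False, x10 = True, x11 = False, x12 = False, x13 = True works.
Every clause has at least one true literal under this assignment.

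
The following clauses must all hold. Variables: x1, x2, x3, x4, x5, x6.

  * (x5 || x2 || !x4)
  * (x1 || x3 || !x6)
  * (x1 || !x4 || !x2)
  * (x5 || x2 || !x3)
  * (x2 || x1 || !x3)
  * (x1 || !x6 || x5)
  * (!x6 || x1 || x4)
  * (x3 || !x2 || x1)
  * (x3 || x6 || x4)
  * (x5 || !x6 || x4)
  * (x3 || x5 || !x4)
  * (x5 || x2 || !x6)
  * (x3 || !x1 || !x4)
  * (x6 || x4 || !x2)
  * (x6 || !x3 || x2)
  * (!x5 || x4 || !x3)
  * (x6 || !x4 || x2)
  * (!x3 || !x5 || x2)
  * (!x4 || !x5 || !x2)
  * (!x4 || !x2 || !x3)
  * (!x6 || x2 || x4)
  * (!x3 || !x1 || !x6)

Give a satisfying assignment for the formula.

x1=T  x2=T  x3=F  x4=F  x5=T  x6=T

Check each clause:
  1. (x5 || x2 || !x4) — x2 is true.
  2. (!x6 || x1 || x3) — x1 is true.
  3. (!x4 || !x2 || x1) — x1 is true.
  4. (!x3 || x5 || x2) — x2 is true.
  5. (x2 || !x3 || x1) — x1 is true.
  6. (!x6 || x1 || x5) — x1 is true.
  7. (!x6 || x4 || x1) — x1 is true.
  8. (x3 || !x2 || x1) — x1 is true.
  9. (x6 || x4 || x3) — x6 is true.
  10. (x4 || !x6 || x5) — x5 is true.
  11. (x3 || x5 || !x4) — !x4 is true.
  12. (x5 || !x6 || x2) — x2 is true.
  13. (!x1 || x3 || !x4) — !x4 is true.
  14. (x4 || !x2 || x6) — x6 is true.
  15. (!x3 || x6 || x2) — x2 is true.
  16. (!x5 || !x3 || x4) — !x3 is true.
  17. (x6 || x2 || !x4) — x2 is true.
  18. (!x5 || !x3 || x2) — x2 is true.
  19. (!x2 || !x4 || !x5) — !x4 is true.
  20. (!x4 || !x2 || !x3) — !x4 is true.
  21. (x4 || !x6 || x2) — x2 is true.
  22. (!x3 || !x1 || !x6) — !x3 is true.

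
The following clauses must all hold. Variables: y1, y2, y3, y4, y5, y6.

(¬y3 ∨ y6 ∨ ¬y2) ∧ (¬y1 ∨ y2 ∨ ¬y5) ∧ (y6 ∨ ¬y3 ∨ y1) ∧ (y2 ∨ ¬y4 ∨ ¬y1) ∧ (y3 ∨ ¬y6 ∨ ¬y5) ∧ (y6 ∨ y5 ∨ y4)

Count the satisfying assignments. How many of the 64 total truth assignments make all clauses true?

29

Case analysis on y6 and y1:
  y6=T, y1=T: 8 of the 16 assignments to (y2,y3,y4,y5) work.
  y6=T, y1=F: y2, y4 free; 3 ways for (y3,y5) × 2^2 = 12.
  y6=F, y1=T: remaining (y2,y3,y4,y5) ∈ {(T,F,F,T); (T,F,T,F); (T,F,T,T)} — 3.
  y6=F, y1=F: y2 free; 3 ways for (y3,y4,y5) × 2^1 = 6.
Total: 8 + 12 + 3 + 6 = 29.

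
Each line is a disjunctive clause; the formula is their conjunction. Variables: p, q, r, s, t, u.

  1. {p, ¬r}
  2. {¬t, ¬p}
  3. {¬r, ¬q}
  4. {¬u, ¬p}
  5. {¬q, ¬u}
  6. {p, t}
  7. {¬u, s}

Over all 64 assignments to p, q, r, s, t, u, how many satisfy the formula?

Case analysis on p and u:
  p=T, u=T: a clause becomes empty — 0.
  p=T, u=F: s free; 3 ways for (q,r,t) × 2^1 = 6.
  p=F, u=T: remaining (q,r,s,t) ∈ {(F,F,T,T)} — 1.
  p=F, u=F: remaining (q,r,s,t) ∈ {(F,F,F,T); (F,F,T,T); (T,F,F,T); (T,F,T,T)} — 4.
Total: 0 + 6 + 1 + 4 = 11.

11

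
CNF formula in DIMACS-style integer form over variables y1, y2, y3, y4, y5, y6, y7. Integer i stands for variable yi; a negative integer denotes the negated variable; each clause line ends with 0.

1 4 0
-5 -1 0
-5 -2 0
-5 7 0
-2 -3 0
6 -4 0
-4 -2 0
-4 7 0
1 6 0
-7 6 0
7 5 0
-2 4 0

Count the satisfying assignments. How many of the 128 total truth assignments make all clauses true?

8

Case analysis on y4 and y2:
  y4=1, y2=1: a clause becomes empty — 0.
  y4=1, y2=0: y3 free; 3 ways for (y1,y5,y6,y7) × 2^1 = 6.
  y4=0, y2=1: a clause becomes empty — 0.
  y4=0, y2=0: remaining (y1,y3,y5,y6,y7) ∈ {(1,0,0,1,1); (1,1,0,1,1)} — 2.
Total: 0 + 6 + 0 + 2 = 8.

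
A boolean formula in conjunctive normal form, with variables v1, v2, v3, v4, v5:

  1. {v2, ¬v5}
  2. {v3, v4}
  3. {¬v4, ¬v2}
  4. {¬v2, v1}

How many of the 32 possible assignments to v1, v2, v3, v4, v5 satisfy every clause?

8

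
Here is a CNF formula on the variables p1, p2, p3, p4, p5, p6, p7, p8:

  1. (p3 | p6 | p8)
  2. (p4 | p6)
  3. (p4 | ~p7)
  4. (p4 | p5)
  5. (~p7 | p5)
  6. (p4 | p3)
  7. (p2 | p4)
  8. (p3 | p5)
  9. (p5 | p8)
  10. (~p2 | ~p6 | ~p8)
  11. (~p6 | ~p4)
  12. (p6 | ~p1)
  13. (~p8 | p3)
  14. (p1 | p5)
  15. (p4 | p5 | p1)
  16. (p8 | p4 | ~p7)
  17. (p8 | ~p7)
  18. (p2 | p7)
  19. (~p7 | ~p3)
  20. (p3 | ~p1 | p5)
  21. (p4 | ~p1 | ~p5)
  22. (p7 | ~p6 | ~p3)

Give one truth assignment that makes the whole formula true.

p1=False  p2=True  p3=True  p4=True  p5=True  p6=False  p7=False  p8=False

Branch on p1: take p1 = False.
  then p5 is forced to True.
Try p2 = True.
Set p3 = True and propagate.
  then p7 is forced to False.
  then p6 is forced to False.
  then p4 is forced to True.
p8 is now unconstrained; take p8 = False.
Every clause has at least one true literal under this assignment.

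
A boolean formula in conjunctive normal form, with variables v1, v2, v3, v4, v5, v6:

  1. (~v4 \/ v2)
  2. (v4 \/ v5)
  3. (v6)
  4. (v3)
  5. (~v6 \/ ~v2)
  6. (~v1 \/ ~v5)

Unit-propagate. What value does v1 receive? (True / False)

False

(v6) is a unit clause: v6 = True.
(v3) is a unit clause: v3 = True.
(~v6 \/ ~v2): since v6 = True, the clause reduces to (~v2). v2 = False.
(v2 \/ ~v4) with v2 = False leaves only ~v4, so v4 = False.
(v4 \/ v5) with v4 = False leaves only v5, so v5 = True.
(~v5 \/ ~v1) with v5 = True leaves only ~v1, so v1 = False.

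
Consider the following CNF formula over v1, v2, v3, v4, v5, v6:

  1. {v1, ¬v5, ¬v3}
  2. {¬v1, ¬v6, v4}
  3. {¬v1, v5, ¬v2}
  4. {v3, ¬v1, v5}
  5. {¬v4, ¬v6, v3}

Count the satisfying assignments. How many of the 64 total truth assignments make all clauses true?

33

Split on v1, then v3.
  v1=T, v3=T: 9 of the 16 assignments to (v2,v4,v5,v6) work.
  v1=T, v3=F: remaining (v2,v4,v5,v6) ∈ {(F,F,T,F); (F,T,T,F); (T,F,T,F); (T,T,T,F)} — 4.
  v1=F, v3=T: forces v5=F; v2, v4, v6 free → 2^3 = 8.
  v1=F, v3=F: v2, v5 free; 3 ways for (v4,v6) × 2^2 = 12.
Total: 9 + 4 + 8 + 12 = 33.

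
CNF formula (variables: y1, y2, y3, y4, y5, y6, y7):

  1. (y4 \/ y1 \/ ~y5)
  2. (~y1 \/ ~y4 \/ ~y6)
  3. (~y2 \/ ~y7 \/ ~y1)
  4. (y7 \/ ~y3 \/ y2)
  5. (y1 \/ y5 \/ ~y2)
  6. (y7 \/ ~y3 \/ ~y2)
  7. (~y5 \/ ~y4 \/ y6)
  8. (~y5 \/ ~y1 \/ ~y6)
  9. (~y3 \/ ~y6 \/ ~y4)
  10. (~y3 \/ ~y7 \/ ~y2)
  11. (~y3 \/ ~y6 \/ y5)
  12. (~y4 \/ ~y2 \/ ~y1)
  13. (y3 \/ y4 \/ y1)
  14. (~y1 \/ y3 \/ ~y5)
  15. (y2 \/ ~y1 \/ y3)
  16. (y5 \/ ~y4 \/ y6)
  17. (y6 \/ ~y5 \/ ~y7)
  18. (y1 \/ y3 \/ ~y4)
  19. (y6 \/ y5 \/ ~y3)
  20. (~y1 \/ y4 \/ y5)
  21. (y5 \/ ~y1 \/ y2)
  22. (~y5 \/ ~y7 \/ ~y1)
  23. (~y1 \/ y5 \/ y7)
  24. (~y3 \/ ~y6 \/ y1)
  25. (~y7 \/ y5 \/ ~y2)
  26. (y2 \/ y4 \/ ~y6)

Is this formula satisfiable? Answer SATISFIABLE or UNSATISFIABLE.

UNSATISFIABLE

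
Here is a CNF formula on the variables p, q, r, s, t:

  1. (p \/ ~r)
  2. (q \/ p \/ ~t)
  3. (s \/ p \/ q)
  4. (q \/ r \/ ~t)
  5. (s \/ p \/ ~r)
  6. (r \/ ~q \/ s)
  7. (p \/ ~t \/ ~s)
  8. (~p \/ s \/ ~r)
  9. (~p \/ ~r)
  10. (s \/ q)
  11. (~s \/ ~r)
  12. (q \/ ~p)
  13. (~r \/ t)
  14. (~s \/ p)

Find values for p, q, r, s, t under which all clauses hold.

Set p = True and propagate.
  then r is forced to False.
  then q is forced to True.
  then s is forced to True.
t is now unconstrained; take t = True.
Every clause has at least one true literal under this assignment.

p=True  q=True  r=False  s=True  t=True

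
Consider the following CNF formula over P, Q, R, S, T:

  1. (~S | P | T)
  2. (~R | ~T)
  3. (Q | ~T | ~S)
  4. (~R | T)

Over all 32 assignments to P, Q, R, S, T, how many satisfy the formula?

12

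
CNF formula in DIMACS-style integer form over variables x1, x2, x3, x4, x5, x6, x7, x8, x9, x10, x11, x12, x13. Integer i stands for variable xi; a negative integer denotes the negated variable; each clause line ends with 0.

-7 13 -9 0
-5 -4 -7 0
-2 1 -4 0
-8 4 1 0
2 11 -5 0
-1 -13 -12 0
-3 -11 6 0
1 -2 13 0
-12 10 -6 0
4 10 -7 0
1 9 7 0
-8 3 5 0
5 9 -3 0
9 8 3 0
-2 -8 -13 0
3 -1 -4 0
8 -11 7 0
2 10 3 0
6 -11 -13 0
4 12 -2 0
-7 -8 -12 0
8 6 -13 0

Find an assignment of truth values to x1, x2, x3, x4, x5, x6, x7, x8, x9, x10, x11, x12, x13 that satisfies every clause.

x1 = T, x2 = F, x3 = T, x4 = F, x5 = F, x6 = T, x7 = F, x8 = F, x9 = T, x10 = T, x11 = F, x12 = F, x13 = T

Check each clause:
  1. (~x7 \/ x13 \/ ~x9) — ~x7 is true.
  2. (~x5 \/ ~x4 \/ ~x7) — ~x7 is true.
  3. (x1 \/ ~x2 \/ ~x4) — x1 is true.
  4. (~x8 \/ x1 \/ x4) — ~x8 is true.
  5. (x2 \/ x11 \/ ~x5) — ~x5 is true.
  6. (~x1 \/ ~x13 \/ ~x12) — ~x12 is true.
  7. (x6 \/ ~x11 \/ ~x3) — ~x11 is true.
  8. (x1 \/ ~x2 \/ x13) — x1 is true.
  9. (~x6 \/ x10 \/ ~x12) — x10 is true.
  10. (x4 \/ ~x7 \/ x10) — ~x7 is true.
  11. (x1 \/ x9 \/ x7) — x1 is true.
  12. (x3 \/ ~x8 \/ x5) — ~x8 is true.
  13. (x5 \/ x9 \/ ~x3) — x9 is true.
  14. (x9 \/ x3 \/ x8) — x9 is true.
  15. (~x13 \/ ~x2 \/ ~x8) — ~x8 is true.
  16. (x3 \/ ~x4 \/ ~x1) — x3 is true.
  17. (x7 \/ ~x11 \/ x8) — ~x11 is true.
  18. (x2 \/ x3 \/ x10) — x10 is true.
  19. (~x11 \/ x6 \/ ~x13) — ~x11 is true.
  20. (x4 \/ ~x2 \/ x12) — ~x2 is true.
  21. (~x8 \/ ~x12 \/ ~x7) — ~x8 is true.
  22. (x8 \/ x6 \/ ~x13) — x6 is true.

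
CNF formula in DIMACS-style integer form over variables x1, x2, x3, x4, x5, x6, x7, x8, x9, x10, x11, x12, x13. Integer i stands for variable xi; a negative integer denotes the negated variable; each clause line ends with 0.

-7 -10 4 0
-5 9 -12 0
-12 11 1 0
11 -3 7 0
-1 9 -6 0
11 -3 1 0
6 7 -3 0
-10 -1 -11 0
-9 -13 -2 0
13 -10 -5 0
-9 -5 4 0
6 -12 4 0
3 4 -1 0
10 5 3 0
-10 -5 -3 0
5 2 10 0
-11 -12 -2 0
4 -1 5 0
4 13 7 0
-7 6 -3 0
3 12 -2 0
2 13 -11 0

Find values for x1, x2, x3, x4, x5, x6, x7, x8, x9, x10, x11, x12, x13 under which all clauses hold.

x1=F, x2=F, x3=F, x4=T, x5=T, x6=T, x7=F, x8=F, x9=T, x10=T, x11=F, x12=F, x13=T

Check each clause:
  1. (NOT x7 OR NOT x10 OR x4) — NOT x7 is true.
  2. (NOT x12 OR NOT x5 OR x9) — x9 is true.
  3. (x11 OR x1 OR NOT x12) — NOT x12 is true.
  4. (NOT x3 OR x7 OR x11) — NOT x3 is true.
  5. (x9 OR NOT x1 OR NOT x6) — x9 is true.
  6. (x11 OR NOT x3 OR x1) — NOT x3 is true.
  7. (x7 OR x6 OR NOT x3) — NOT x3 is true.
  8. (NOT x11 OR NOT x1 OR NOT x10) — NOT x11 is true.
  9. (NOT x13 OR NOT x9 OR NOT x2) — NOT x2 is true.
  10. (NOT x5 OR NOT x10 OR x13) — x13 is true.
  11. (NOT x5 OR x4 OR NOT x9) — x4 is true.
  12. (x6 OR x4 OR NOT x12) — NOT x12 is true.
  13. (x3 OR x4 OR NOT x1) — x4 is true.
  14. (x5 OR x3 OR x10) — x10 is true.
  15. (NOT x3 OR NOT x5 OR NOT x10) — NOT x3 is true.
  16. (x2 OR x10 OR x5) — x10 is true.
  17. (NOT x11 OR NOT x12 OR NOT x2) — NOT x12 is true.
  18. (x5 OR x4 OR NOT x1) — x4 is true.
  19. (x4 OR x13 OR x7) — x4 is true.
  20. (NOT x7 OR x6 OR NOT x3) — NOT x7 is true.
  21. (x3 OR x12 OR NOT x2) — NOT x2 is true.
  22. (x13 OR NOT x11 OR x2) — x13 is true.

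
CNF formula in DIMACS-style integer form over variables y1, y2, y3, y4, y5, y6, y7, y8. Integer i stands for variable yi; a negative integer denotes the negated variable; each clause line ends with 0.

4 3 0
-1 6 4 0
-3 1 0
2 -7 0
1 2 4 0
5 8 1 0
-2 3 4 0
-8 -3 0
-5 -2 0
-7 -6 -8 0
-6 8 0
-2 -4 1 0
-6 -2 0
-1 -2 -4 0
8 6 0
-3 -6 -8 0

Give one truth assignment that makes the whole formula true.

y1 = T  y2 = F  y3 = F  y4 = T  y5 = F  y6 = F  y7 = F  y8 = T

Check each clause:
  1. (y3 | y4) — y4 is true.
  2. (y6 | y4 | ~y1) — y4 is true.
  3. (y1 | ~y3) — y1 is true.
  4. (~y7 | y2) — ~y7 is true.
  5. (y1 | y2 | y4) — y1 is true.
  6. (y8 | y5 | y1) — y8 is true.
  7. (y4 | ~y2 | y3) — y4 is true.
  8. (~y8 | ~y3) — ~y3 is true.
  9. (~y2 | ~y5) — ~y5 is true.
  10. (~y8 | ~y6 | ~y7) — ~y7 is true.
  11. (~y6 | y8) — y8 is true.
  12. (y1 | ~y4 | ~y2) — y1 is true.
  13. (~y2 | ~y6) — ~y6 is true.
  14. (~y2 | ~y4 | ~y1) — ~y2 is true.
  15. (y8 | y6) — y8 is true.
  16. (~y8 | ~y6 | ~y3) — ~y6 is true.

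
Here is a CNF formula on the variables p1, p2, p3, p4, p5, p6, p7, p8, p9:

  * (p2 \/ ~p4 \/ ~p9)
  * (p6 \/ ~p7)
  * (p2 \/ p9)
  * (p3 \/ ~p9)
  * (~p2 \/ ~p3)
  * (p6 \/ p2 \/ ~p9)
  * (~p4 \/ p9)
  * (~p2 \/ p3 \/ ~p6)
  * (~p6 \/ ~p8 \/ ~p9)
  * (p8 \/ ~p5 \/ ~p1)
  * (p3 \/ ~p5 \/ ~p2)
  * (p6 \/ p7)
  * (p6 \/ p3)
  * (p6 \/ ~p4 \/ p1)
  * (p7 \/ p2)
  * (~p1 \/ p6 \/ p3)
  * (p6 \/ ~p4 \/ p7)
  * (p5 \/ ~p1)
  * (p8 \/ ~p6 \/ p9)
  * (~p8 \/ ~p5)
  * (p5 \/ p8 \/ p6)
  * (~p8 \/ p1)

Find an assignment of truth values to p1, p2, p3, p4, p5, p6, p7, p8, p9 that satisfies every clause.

p4 occurs only negated in the remaining clauses — set p4 = False.
Try p1 = False.
  then p8 is forced to False.
Set p2 = False and propagate.
  then p9 is forced to True.
  then p3 is forced to True.
  then p6 is forced to True.
  then p7 is forced to True.
p5 is now unconstrained; take p5 = False.
Every clause has at least one true literal under this assignment.
Check each clause:
  1. (p2 \/ ~p9 \/ ~p4) — ~p4 is true.
  2. (~p7 \/ p6) — p6 is true.
  3. (p9 \/ p2) — p9 is true.
  4. (~p9 \/ p3) — p3 is true.
  5. (~p3 \/ ~p2) — ~p2 is true.
  6. (~p9 \/ p2 \/ p6) — p6 is true.
  7. (~p4 \/ p9) — p9 is true.
  8. (~p2 \/ ~p6 \/ p3) — p3 is true.
  9. (~p6 \/ ~p8 \/ ~p9) — ~p8 is true.
  10. (~p5 \/ p8 \/ ~p1) — ~p5 is true.
  11. (p3 \/ ~p5 \/ ~p2) — p3 is true.
  12. (p6 \/ p7) — p6 is true.
  13. (p3 \/ p6) — p3 is true.
  14. (~p4 \/ p1 \/ p6) — ~p4 is true.
  15. (p7 \/ p2) — p7 is true.
  16. (p6 \/ p3 \/ ~p1) — p3 is true.
  17. (p6 \/ ~p4 \/ p7) — ~p4 is true.
  18. (~p1 \/ p5) — ~p1 is true.
  19. (~p6 \/ p9 \/ p8) — p9 is true.
  20. (~p8 \/ ~p5) — ~p8 is true.
  21. (p5 \/ p6 \/ p8) — p6 is true.
  22. (p1 \/ ~p8) — ~p8 is true.

p1=0, p2=0, p3=1, p4=0, p5=0, p6=1, p7=1, p8=0, p9=1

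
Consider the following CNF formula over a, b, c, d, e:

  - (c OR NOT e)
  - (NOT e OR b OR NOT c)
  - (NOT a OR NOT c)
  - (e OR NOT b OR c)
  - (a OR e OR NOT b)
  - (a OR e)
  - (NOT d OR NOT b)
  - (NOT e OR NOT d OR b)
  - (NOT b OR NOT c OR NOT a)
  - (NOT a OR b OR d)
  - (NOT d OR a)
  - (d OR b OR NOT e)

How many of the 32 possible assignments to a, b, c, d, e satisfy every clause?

2

The models are:
  a=0 b=1 c=1 d=0 e=1
  a=1 b=0 c=0 d=1 e=0
Count: 2.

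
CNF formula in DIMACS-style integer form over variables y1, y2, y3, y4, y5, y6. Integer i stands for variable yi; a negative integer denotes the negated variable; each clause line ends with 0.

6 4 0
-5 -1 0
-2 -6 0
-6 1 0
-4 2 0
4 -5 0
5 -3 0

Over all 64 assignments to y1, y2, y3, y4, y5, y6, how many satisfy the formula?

The models are:
  y1=0 y2=1 y3=0 y4=1 y5=0 y6=0
  y1=0 y2=1 y3=0 y4=1 y5=1 y6=0
  y1=0 y2=1 y3=1 y4=1 y5=1 y6=0
  y1=1 y2=0 y3=0 y4=0 y5=0 y6=1
  y1=1 y2=1 y3=0 y4=1 y5=0 y6=0
That's 5 in total.

5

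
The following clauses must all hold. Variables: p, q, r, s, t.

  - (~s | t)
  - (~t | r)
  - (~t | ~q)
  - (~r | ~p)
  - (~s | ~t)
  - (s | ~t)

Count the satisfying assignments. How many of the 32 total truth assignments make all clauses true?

6

Satisfying assignments:
  p=0 q=0 r=0 s=0 t=0
  p=0 q=0 r=1 s=0 t=0
  p=0 q=1 r=0 s=0 t=0
  p=0 q=1 r=1 s=0 t=0
  p=1 q=0 r=0 s=0 t=0
  p=1 q=1 r=0 s=0 t=0
Count: 6.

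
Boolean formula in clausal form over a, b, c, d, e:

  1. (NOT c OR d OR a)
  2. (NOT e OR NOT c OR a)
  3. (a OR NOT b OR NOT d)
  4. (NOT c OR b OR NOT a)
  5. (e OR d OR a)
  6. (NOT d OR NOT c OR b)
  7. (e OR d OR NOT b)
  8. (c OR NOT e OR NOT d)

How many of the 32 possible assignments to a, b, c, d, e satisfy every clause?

Case analysis on d and a:
  d=1, a=1: remaining (b,c,e) ∈ {(0,0,0); (1,0,0); (1,1,0); (1,1,1)} — 4.
  d=1, a=0: remaining (b,c,e) ∈ {(0,0,0)} — 1.
  d=0, a=1: remaining (b,c,e) ∈ {(0,0,0); (0,0,1); (1,0,1); (1,1,1)} — 4.
  d=0, a=0: remaining (b,c,e) ∈ {(0,0,1); (1,0,1)} — 2.
Total: 4 + 1 + 4 + 2 = 11.

11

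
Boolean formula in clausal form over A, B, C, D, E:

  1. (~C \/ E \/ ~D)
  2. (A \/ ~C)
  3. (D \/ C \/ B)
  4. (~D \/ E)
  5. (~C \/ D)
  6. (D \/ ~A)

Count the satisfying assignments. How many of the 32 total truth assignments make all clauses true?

8

Case analysis on D and C:
  D=1, C=1: remaining (A,B,E) ∈ {(1,0,1); (1,1,1)} — 2.
  D=1, C=0: remaining (A,B,E) ∈ {(0,0,1); (0,1,1); (1,0,1); (1,1,1)} — 4.
  D=0, C=1: a clause becomes empty — 0.
  D=0, C=0: remaining (A,B,E) ∈ {(0,1,0); (0,1,1)} — 2.
Total: 2 + 4 + 0 + 2 = 8.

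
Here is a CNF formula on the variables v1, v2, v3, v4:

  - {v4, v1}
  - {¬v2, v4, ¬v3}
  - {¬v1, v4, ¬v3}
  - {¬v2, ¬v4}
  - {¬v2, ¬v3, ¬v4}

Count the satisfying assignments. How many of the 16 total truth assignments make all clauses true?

6

Satisfying assignments:
  v1=0 v2=0 v3=0 v4=1
  v1=0 v2=0 v3=1 v4=1
  v1=1 v2=0 v3=0 v4=0
  v1=1 v2=0 v3=0 v4=1
  v1=1 v2=0 v3=1 v4=1
  v1=1 v2=1 v3=0 v4=0
Count: 6.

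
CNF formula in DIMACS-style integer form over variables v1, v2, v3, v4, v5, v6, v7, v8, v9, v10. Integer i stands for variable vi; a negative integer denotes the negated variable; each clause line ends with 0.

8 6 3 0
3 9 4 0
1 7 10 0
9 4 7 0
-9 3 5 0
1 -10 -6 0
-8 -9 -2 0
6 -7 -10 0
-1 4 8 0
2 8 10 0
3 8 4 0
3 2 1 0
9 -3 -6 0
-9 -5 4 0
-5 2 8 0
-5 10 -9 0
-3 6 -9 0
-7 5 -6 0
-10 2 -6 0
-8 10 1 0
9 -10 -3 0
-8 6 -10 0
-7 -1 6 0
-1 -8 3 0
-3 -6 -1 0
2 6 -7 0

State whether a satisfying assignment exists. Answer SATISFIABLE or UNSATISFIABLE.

v4 occurs only positively in the remaining clauses — set v4 = True.
Try v1 = True.
Try v2 = True.
Set v3 = False and propagate.
  then v8 is forced to False.
  then v6 is forced to True.
For the remaining variables, v5 = False, v7 = False, v9 = False, v10 = True works.
Every clause has at least one true literal under this assignment.
So v1 = True, v2 = True, v3 = False, v4 = True, v5 = False, v6 = True, v7 = False, v8 = False, v9 = False, v10 = True is a satisfying assignment.

SATISFIABLE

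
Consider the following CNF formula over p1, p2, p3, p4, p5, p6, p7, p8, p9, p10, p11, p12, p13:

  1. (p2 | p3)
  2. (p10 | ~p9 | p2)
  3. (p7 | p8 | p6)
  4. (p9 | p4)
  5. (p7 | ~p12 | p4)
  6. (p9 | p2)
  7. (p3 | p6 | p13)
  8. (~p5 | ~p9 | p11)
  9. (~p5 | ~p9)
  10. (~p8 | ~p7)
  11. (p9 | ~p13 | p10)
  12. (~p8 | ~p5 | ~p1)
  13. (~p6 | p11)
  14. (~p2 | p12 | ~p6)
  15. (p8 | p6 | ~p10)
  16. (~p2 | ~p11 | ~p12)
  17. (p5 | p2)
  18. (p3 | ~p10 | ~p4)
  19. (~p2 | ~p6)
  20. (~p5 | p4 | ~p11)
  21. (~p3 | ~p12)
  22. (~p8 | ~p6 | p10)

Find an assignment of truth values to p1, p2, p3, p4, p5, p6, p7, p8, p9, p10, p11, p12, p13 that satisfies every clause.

p1 = True  p2 = True  p3 = True  p4 = False  p5 = False  p6 = False  p7 = False  p8 = True  p9 = True  p10 = True  p11 = False  p12 = False  p13 = False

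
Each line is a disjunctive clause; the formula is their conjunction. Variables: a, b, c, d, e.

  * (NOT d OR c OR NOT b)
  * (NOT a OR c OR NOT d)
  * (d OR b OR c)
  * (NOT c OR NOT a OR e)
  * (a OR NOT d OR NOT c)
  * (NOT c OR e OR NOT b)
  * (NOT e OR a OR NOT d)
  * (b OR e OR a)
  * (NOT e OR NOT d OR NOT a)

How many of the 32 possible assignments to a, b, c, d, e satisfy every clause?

8

Case analysis on a and c:
  a=T, c=T: remaining (b,d,e) ∈ {(F,F,T); (T,F,T)} — 2.
  a=T, c=F: remaining (b,d,e) ∈ {(T,F,F); (T,F,T)} — 2.
  a=F, c=T: remaining (b,d,e) ∈ {(F,F,T); (T,F,T)} — 2.
  a=F, c=F: remaining (b,d,e) ∈ {(T,F,F); (T,F,T)} — 2.
Total: 2 + 2 + 2 + 2 = 8.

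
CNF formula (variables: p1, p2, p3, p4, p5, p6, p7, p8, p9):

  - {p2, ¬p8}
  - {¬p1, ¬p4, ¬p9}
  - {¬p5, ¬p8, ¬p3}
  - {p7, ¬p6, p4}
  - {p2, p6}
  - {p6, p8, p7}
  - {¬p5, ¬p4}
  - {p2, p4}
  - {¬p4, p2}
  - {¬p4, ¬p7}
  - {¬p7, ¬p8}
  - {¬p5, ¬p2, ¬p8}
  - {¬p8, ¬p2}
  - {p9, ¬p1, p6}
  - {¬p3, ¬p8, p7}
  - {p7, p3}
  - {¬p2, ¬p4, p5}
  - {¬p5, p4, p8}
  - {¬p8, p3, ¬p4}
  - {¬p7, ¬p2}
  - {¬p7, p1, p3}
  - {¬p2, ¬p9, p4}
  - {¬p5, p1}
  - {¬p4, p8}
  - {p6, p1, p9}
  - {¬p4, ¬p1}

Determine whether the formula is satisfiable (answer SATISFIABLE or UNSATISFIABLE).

p4 = True:
  propagation gives p5=False, p2=True; an empty clause results — contradiction.
p4 = False:
  propagation gives p2=True, p8=False, p5=False, p7=False; an empty clause results — contradiction.
Every branch closes, so no satisfying assignment exists.

UNSATISFIABLE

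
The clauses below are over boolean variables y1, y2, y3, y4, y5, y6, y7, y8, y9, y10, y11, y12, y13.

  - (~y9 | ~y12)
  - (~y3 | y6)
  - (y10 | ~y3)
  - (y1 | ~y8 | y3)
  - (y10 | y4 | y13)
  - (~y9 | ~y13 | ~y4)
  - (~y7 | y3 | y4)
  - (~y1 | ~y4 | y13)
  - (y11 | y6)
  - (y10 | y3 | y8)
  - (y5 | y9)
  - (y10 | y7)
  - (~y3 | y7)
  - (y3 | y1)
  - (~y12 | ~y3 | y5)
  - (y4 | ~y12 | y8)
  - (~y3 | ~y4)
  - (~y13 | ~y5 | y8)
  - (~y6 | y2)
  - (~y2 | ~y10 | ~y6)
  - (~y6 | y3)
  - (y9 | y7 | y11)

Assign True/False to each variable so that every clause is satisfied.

y1 = 1, y2 = 0, y3 = 0, y4 = 1, y5 = 1, y6 = 0, y7 = 1, y8 = 1, y9 = 0, y10 = 0, y11 = 1, y12 = 1, y13 = 1

Check each clause:
  1. (~y9 | ~y12) — ~y9 is true.
  2. (y6 | ~y3) — ~y3 is true.
  3. (~y3 | y10) — ~y3 is true.
  4. (~y8 | y1 | y3) — y1 is true.
  5. (y10 | y4 | y13) — y4 is true.
  6. (~y4 | ~y13 | ~y9) — ~y9 is true.
  7. (y4 | y3 | ~y7) — y4 is true.
  8. (~y4 | y13 | ~y1) — y13 is true.
  9. (y11 | y6) — y11 is true.
  10. (y10 | y3 | y8) — y8 is true.
  11. (y9 | y5) — y5 is true.
  12. (y7 | y10) — y7 is true.
  13. (y7 | ~y3) — ~y3 is true.
  14. (y1 | y3) — y1 is true.
  15. (y5 | ~y12 | ~y3) — y5 is true.
  16. (~y12 | y8 | y4) — y8 is true.
  17. (~y3 | ~y4) — ~y3 is true.
  18. (~y5 | ~y13 | y8) — y8 is true.
  19. (~y6 | y2) — ~y6 is true.
  20. (~y10 | ~y2 | ~y6) — ~y6 is true.
  21. (y3 | ~y6) — ~y6 is true.
  22. (y7 | y9 | y11) — y11 is true.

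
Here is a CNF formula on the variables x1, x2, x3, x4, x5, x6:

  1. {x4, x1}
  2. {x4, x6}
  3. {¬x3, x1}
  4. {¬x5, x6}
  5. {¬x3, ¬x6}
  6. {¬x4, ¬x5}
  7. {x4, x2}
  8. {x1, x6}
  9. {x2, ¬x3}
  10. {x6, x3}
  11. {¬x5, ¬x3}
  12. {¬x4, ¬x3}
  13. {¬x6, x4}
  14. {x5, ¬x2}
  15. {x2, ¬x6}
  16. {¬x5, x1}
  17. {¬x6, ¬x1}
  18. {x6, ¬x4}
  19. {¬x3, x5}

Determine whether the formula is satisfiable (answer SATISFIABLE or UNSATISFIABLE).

x6 = True:
  propagation gives x3=False, x4=True, x5=False, x2=False; an empty clause results — contradiction.
x6 = False:
  propagation gives x4=True; an empty clause results — contradiction.
Every branch closes, so no satisfying assignment exists.

UNSATISFIABLE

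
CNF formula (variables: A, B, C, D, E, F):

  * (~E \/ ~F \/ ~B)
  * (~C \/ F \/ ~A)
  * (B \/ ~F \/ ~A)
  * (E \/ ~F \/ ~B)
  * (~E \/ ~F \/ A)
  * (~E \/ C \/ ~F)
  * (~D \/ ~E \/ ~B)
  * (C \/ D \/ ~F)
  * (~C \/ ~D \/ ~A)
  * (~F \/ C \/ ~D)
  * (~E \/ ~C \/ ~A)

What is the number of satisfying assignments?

23

Split on F, then C.
  F=T, C=T: remaining (A,B,D,E) ∈ {(F,F,F,F); (F,F,T,F)} — 2.
  F=T, C=F: a clause becomes empty — 0.
  F=F, C=T: 7 of the 16 assignments to (A,B,D,E) work.
  F=F, C=F: A free; 7 ways for (B,D,E) × 2^1 = 14.
Total: 2 + 0 + 7 + 14 = 23.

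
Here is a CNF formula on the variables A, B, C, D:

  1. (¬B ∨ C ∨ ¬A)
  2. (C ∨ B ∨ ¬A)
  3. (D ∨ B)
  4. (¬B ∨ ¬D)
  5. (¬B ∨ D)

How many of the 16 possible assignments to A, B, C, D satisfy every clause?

3

Satisfying assignments:
  A=0 B=0 C=0 D=1
  A=0 B=0 C=1 D=1
  A=1 B=0 C=1 D=1
Count: 3.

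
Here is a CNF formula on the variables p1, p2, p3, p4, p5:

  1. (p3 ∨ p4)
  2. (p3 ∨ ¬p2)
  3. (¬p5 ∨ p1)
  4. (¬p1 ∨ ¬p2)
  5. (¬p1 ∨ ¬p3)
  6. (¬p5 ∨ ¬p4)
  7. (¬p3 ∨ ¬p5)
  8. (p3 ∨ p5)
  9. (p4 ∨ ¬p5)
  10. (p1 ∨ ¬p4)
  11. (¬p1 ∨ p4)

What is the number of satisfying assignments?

The models are:
  p1=0 p2=0 p3=1 p4=0 p5=0
  p1=0 p2=1 p3=1 p4=0 p5=0
That's 2 in total.

2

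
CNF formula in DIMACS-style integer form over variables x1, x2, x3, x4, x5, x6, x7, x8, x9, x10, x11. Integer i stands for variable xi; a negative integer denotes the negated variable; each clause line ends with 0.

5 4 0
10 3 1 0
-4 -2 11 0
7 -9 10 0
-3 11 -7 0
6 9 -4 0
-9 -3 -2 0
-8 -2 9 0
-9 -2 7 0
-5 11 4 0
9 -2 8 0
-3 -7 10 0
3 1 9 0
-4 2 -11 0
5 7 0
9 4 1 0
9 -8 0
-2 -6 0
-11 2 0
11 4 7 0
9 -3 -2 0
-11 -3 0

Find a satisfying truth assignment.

x1=False, x2=False, x3=False, x4=True, x5=True, x6=False, x7=False, x8=True, x9=True, x10=True, x11=False

Pure literal: x10 appears only positively; assign x10 = True.
Set x1 = False and propagate.
For the remaining variables, x2 = False, x3 = False, x4 = True, x5 = True, x6 = False, x7 = False, x8 = True, x9 = True, x11 = False works.
Every clause has at least one true literal under this assignment.
Check each clause:
  1. (x5 \/ x4) — x4 is true.
  2. (x1 \/ x3 \/ x10) — x10 is true.
  3. (~x2 \/ x11 \/ ~x4) — ~x2 is true.
  4. (x7 \/ ~x9 \/ x10) — x10 is true.
  5. (~x3 \/ x11 \/ ~x7) — ~x7 is true.
  6. (~x4 \/ x6 \/ x9) — x9 is true.
  7. (~x9 \/ ~x3 \/ ~x2) — ~x3 is true.
  8. (~x8 \/ x9 \/ ~x2) — x9 is true.
  9. (~x2 \/ ~x9 \/ x7) — ~x2 is true.
  10. (~x5 \/ x4 \/ x11) — x4 is true.
  11. (~x2 \/ x8 \/ x9) — x8 is true.
  12. (~x7 \/ x10 \/ ~x3) — ~x7 is true.
  13. (x3 \/ x1 \/ x9) — x9 is true.
  14. (x2 \/ ~x11 \/ ~x4) — ~x11 is true.
  15. (x7 \/ x5) — x5 is true.
  16. (x9 \/ x4 \/ x1) — x4 is true.
  17. (~x8 \/ x9) — x9 is true.
  18. (~x2 \/ ~x6) — ~x6 is true.
  19. (x2 \/ ~x11) — ~x11 is true.
  20. (x7 \/ x11 \/ x4) — x4 is true.
  21. (~x3 \/ x9 \/ ~x2) — x9 is true.
  22. (~x3 \/ ~x11) — ~x3 is true.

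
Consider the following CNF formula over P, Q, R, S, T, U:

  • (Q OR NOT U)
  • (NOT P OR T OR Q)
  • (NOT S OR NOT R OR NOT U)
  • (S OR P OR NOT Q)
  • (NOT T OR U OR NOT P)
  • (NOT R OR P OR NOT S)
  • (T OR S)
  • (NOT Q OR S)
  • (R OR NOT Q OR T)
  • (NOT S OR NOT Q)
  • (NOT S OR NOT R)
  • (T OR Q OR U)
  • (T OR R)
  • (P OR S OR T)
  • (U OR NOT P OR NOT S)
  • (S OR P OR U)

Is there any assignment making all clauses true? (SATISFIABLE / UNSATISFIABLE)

SATISFIABLE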